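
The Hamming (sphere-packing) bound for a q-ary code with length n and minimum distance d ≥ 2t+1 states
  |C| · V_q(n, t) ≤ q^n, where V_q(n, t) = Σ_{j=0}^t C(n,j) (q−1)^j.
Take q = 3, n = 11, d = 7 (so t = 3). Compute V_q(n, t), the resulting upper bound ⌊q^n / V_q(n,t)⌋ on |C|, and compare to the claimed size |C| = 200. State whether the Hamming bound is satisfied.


V_q(n, t) = 1563, q^n = 177147, Hamming bound = 113, |C| = 200 > bound (violated).

Step 1: Compute V_q(n, t) = Σ_{j=0}^3 C(n, j) (q−1)^j.
  j = 0: C(11,0)·(2)^0 = 1·1 = 1.
  j = 1: C(11,1)·(2)^1 = 11·2 = 22.
  j = 2: C(11,2)·(2)^2 = 55·4 = 220.
  j = 3: C(11,3)·(2)^3 = 165·8 = 1320.
  V_q(n, t) = 1 + 22 + 220 + 1320 = 1563.
Step 2: q^n = 3^11 = 177147.
Step 3: Hamming bound ⌊q^n / V_q(n,t)⌋ = ⌊177147/1563⌋ = 113.
Step 4: Compare |C| = 200 to 113: violated.
The claimed |C| lies above the Hamming bound, so no 3-ary code of length 11 with d ≥ 7 can have 200 codewords.


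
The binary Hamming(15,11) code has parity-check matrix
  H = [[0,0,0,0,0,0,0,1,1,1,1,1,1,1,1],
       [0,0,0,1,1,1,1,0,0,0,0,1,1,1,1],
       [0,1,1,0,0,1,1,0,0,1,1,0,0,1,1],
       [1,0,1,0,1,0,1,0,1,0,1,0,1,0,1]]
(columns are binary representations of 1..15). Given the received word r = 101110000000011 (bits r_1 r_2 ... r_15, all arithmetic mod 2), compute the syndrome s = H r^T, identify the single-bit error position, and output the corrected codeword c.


s = (0, 0, 1, 0)^T, error position = 2, corrected codeword c = 111110000000011

Compute s = H r^T mod 2 one row at a time:
  s_1 = 0 + 0 + 0 + 0 + 0 + 0 + 1 + 1 = 2 ≡ 0 (mod 2).
  s_2 = 1 + 1 + 0 + 0 + 0 + 0 + 1 + 1 = 4 ≡ 0 (mod 2).
  s_3 = 0 + 1 + 0 + 0 + 0 + 0 + 1 + 1 = 3 ≡ 1 (mod 2).
  s_4 = 1 + 1 + 1 + 0 + 0 + 0 + 0 + 1 = 4 ≡ 0 (mod 2).
s = (0, 0, 1, 0)^T — this equals column 2 of H (binary 0010), so error is at position 2.
Correct: flip bit 2 of r = 101110000000011 to get c = 111110000000011.


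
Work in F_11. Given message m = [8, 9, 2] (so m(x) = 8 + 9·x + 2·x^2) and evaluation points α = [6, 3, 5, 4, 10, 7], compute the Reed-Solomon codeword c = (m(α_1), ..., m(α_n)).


c = [2, 9, 4, 10, 1, 4]

Message polynomial: m(x) = 8 + 9·x + 2·x^2 (mod 11).
For each evaluation point α_i, compute m(α_i) mod 11:
  α_1 = 6: Horner steps 2 → 10 → 2, so m(6) = 2.
  α_2 = 3: Horner steps 2 → 4 → 9, so m(3) = 9.
  α_3 = 5: Horner steps 2 → 8 → 4, so m(5) = 4.
  α_4 = 4: Horner steps 2 → 6 → 10, so m(4) = 10.
  α_5 = 10: Horner steps 2 → 7 → 1, so m(10) = 1.
  α_6 = 7: Horner steps 2 → 1 → 4, so m(7) = 4.
Codeword c = [2, 9, 4, 10, 1, 4] ∈ F_11^6.


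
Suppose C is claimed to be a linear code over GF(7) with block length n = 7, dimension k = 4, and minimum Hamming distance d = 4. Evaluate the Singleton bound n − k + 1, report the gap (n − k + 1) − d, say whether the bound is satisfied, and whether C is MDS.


Singleton RHS = n − k + 1 = 4, slack = 0, bound satisfied, MDS.

Singleton bound: d ≤ n − k + 1.
Here n = 7, k = 4, so n − k + 1 = 4.
Given d = 4, check d ≤ 4: YES.
Slack = (n − k + 1) − d = 0.
The code is MDS (slack = 0).
Description: the claimed parameters are [7, 4, 4]_7; such a code would be MDS (meets Singleton bound).


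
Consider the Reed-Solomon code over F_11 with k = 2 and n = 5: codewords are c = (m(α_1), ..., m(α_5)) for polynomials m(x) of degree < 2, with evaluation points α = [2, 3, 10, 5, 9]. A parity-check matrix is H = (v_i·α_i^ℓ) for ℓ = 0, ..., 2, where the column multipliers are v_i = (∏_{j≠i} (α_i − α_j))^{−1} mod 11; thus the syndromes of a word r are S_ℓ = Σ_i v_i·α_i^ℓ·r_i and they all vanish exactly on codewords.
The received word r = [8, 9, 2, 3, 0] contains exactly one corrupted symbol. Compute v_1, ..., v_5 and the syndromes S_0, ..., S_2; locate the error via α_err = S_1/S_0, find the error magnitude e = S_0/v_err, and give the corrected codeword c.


S = (8, 2, 6), error at position 2, error magnitude e = 10, c = [8, 10, 2, 3, 0].

Step 1: column multipliers v_i = (∏_{j≠i}(α_i − α_j))^{−1} mod 11.
  i = 1 (α = 2): (2−3)(2−10)(2−5)(2−9) = (−1)·(−8)·(−3)·(−7) = 168 ≡ 3, so v_1 = 3^{−1} = 4 (mod 11).
  i = 2 (α = 3): (3−2)(3−10)(3−5)(3−9) = 1·(−7)·(−2)·(−6) = −84 ≡ 4, so v_2 = 4^{−1} = 3 (mod 11).
  i = 3 (α = 10): (10−2)(10−3)(10−5)(10−9) = 8·7·5·1 = 280 ≡ 5, so v_3 = 5^{−1} = 9 (mod 11).
  i = 4 (α = 5): (5−2)(5−3)(5−10)(5−9) = 3·2·(−5)·(−4) = 120 ≡ 10, so v_4 = 10^{−1} = 10 (mod 11).
  i = 5 (α = 9): (9−2)(9−3)(9−10)(9−5) = 7·6·(−1)·4 = −168 ≡ 8, so v_5 = 8^{−1} = 7 (mod 11).
  v = [4, 3, 9, 10, 7].
Step 2: syndromes of r = [8, 9, 2, 3, 0] (all sums mod 11).
  S_0 = Σ v_i r_i = 4·8 + 3·9 + 9·2 + 10·3 + 7·0 = 107 ≡ 8.
  S_1 = Σ v_i α_i r_i = 4·2·8 + 3·3·9 + 9·10·2 + 10·5·3 + 7·9·0 = 475 ≡ 2.
  α_i^2 mod 11 = [4, 9, 1, 3, 4].
  S_2 = Σ v_i α_i^2 r_i = 4·4·8 + 3·9·9 + 9·1·2 + 10·3·3 + 7·4·0 = 479 ≡ 6.
  S = (8, 2, 6) ≠ 0, so r is not a codeword (an error is present).
Step 3: locate the error. For a single error e at position i, S_ℓ = v_i·e·α_i^ℓ, so α_err = S_1/S_0.
  S_0^{−1} = 8^{−1} = 7 (mod 11), so α_err = 2·7 = 14 ≡ 3 = α_2. Error position i = 2.
  Consistency check: S_2/S_1 = 6·6 = 36 ≡ 3 = α_err ✓ (single-error assumption holds).
Step 4: error magnitude e = S_0/v_2 = S_0·∏_{j≠2}(α_2 − α_j) = 8·4 = 32 ≡ 10 (mod 11).
Step 5: correct position 2: c_2 = r_2 − e = 9 − 10 ≡ 10 (mod 11). Hence c = [8, 10, 2, 3, 0].
  Check: interpolating c through the α_i gives m(x) = 4 + 2·x (degree < 2) with m(α_i) = c_i for every i, so c is indeed a codeword.


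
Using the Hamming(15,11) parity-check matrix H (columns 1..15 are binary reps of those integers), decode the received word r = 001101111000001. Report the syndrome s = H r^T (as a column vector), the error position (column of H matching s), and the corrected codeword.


s = (1, 0, 0, 0)^T, error position = 8, corrected codeword c = 001101101000001

Compute s = H r^T mod 2 one row at a time:
  s_1 = 1 + 1 + 0 + 0 + 0 + 0 + 0 + 1 = 3 ≡ 1 (mod 2).
  s_2 = 1 + 0 + 1 + 1 + 0 + 0 + 0 + 1 = 4 ≡ 0 (mod 2).
  s_3 = 0 + 1 + 1 + 1 + 0 + 0 + 0 + 1 = 4 ≡ 0 (mod 2).
  s_4 = 0 + 1 + 0 + 1 + 1 + 0 + 0 + 1 = 4 ≡ 0 (mod 2).
s = (1, 0, 0, 0)^T — this equals column 8 of H (binary 1000), so error is at position 8.
Correct: flip bit 8 of r = 001101111000001 to get c = 001101101000001.


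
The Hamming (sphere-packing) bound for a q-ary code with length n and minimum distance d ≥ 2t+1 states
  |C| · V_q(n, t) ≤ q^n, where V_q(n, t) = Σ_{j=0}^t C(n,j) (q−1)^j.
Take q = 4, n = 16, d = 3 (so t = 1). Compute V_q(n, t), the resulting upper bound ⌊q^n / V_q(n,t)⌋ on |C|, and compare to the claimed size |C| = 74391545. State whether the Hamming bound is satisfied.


V_q(n, t) = 49, q^n = 4294967296, Hamming bound = 87652393, |C| = 74391545 ≤ bound (satisfied).

Step 1: Compute V_q(n, t) = Σ_{j=0}^1 C(n, j) (q−1)^j.
  j = 0: C(16,0)·(3)^0 = 1·1 = 1.
  j = 1: C(16,1)·(3)^1 = 16·3 = 48.
  V_q(n, t) = 1 + 48 = 49.
Step 2: q^n = 4^16 = 4294967296.
Step 3: Hamming bound ⌊q^n / V_q(n,t)⌋ = ⌊4294967296/49⌋ = 87652393.
Step 4: Compare |C| = 74391545 to 87652393: satisfied.
The claimed |C| lies below the Hamming bound.


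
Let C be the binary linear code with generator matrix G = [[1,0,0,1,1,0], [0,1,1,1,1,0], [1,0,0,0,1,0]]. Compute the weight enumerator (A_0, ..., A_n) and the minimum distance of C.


Weight distribution: A_0 = 1, A_1 = 1, A_2 = 1, A_3 = 3, A_4 = 2. Minimum distance d = 1.

Enumerate all 2^3 = 8 messages m ∈ F_2^3.
For each, compute codeword c = mG in F_2^6, then tally its weight.
  m = 000 → c = 000000, weight = 0.
  m = 100 → c = 100110, weight = 3.
  m = 010 → c = 011110, weight = 4.
  m = 110 → c = 111000, weight = 3.
  m = 001 → c = 100010, weight = 2.
  m = 101 → c = 000100, weight = 1.
  m = 011 → c = 111100, weight = 4.
  m = 111 → c = 011010, weight = 3.
Tally weights:
  weight 0: 1 codewords.
  weight 1: 1 codewords.
  weight 2: 1 codewords.
  weight 3: 3 codewords.
  weight 4: 2 codewords.
Minimum distance d = smallest w > 0 with A_w > 0 = 1.
Sanity: Σ A_w = 8 = 2^3 = 8 ✓.


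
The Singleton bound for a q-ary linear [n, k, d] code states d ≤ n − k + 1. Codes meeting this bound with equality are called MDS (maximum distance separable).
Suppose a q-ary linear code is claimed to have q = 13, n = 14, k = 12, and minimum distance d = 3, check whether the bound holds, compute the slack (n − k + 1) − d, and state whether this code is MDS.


Singleton RHS = n − k + 1 = 3, slack = 0, bound satisfied, MDS.

Singleton bound: d ≤ n − k + 1.
Here n = 14, k = 12, so n − k + 1 = 3.
Given d = 3, check d ≤ 3: YES.
Slack = (n − k + 1) − d = 0.
The code is MDS (slack = 0).
Description: the claimed parameters are [14, 12, 3]_13; such a code would be MDS (meets Singleton bound).


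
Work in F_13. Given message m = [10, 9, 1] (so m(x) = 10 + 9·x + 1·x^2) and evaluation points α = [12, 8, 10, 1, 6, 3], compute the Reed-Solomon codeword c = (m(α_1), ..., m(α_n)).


c = [2, 3, 5, 7, 9, 7]

Message polynomial: m(x) = 10 + 9·x + 1·x^2 (mod 13).
For each evaluation point α_i, compute m(α_i) mod 13:
  α_1 = 12: Horner steps 1 → 8 → 2, so m(12) = 2.
  α_2 = 8: Horner steps 1 → 4 → 3, so m(8) = 3.
  α_3 = 10: Horner steps 1 → 6 → 5, so m(10) = 5.
  α_4 = 1: Horner steps 1 → 10 → 7, so m(1) = 7.
  α_5 = 6: Horner steps 1 → 2 → 9, so m(6) = 9.
  α_6 = 3: Horner steps 1 → 12 → 7, so m(3) = 7.
Codeword c = [2, 3, 5, 7, 9, 7] ∈ F_13^6.


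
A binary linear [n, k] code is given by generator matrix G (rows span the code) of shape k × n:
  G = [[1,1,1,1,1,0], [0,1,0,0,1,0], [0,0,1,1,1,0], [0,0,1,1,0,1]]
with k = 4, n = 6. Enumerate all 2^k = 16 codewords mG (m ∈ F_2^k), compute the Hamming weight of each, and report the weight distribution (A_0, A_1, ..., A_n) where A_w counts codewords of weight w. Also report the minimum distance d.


Weight distribution: A_0 = 1, A_2 = 6, A_3 = 4, A_4 = 1, A_5 = 4. Minimum distance d = 2.

Enumerate all 2^4 = 16 messages m ∈ F_2^4.
For each, compute codeword c = mG in F_2^6, then tally its weight.
  m = 0000 → c = 000000, weight = 0.
  m = 1000 → c = 111110, weight = 5.
  m = 0100 → c = 010010, weight = 2.
  m = 1100 → c = 101100, weight = 3.
  m = 0010 → c = 001110, weight = 3.
  m = 1010 → c = 110000, weight = 2.
  m = 0110 → c = 011100, weight = 3.
  m = 1110 → c = 100010, weight = 2.
  m = 0001 → c = 001101, weight = 3.
  m = 1001 → c = 110011, weight = 4.
  m = 0101 → c = 011111, weight = 5.
  m = 1101 → c = 100001, weight = 2.
  m = 0011 → c = 000011, weight = 2.
  m = 1011 → c = 111101, weight = 5.
  m = 0111 → c = 010001, weight = 2.
  m = 1111 → c = 101111, weight = 5.
Tally weights:
  weight 0: 1 codewords.
  weight 2: 6 codewords.
  weight 3: 4 codewords.
  weight 4: 1 codewords.
  weight 5: 4 codewords.
Minimum distance d = smallest w > 0 with A_w > 0 = 2.
Sanity: Σ A_w = 16 = 2^4 = 16 ✓.


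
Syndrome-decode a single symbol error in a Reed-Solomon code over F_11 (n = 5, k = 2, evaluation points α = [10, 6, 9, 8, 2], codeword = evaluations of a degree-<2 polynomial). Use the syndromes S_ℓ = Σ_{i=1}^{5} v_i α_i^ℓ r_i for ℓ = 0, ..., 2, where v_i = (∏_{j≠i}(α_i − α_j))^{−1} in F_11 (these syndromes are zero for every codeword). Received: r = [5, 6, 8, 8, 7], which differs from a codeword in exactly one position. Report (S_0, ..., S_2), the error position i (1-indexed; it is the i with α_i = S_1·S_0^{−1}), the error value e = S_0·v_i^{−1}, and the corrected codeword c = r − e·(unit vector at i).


S = (4, 10, 3), error at position 4, error magnitude e = 8, c = [5, 6, 8, 0, 7].

Step 1: column multipliers v_i = (∏_{j≠i}(α_i − α_j))^{−1} mod 11.
  i = 1 (α = 10): (10−6)(10−9)(10−8)(10−2) = 4·1·2·8 = 64 ≡ 9, so v_1 = 9^{−1} = 5 (mod 11).
  i = 2 (α = 6): (6−10)(6−9)(6−8)(6−2) = (−4)·(−3)·(−2)·4 = −96 ≡ 3, so v_2 = 3^{−1} = 4 (mod 11).
  i = 3 (α = 9): (9−10)(9−6)(9−8)(9−2) = (−1)·3·1·7 = −21 ≡ 1, so v_3 = 1^{−1} = 1 (mod 11).
  i = 4 (α = 8): (8−10)(8−6)(8−9)(8−2) = (−2)·2·(−1)·6 = 24 ≡ 2, so v_4 = 2^{−1} = 6 (mod 11).
  i = 5 (α = 2): (2−10)(2−6)(2−9)(2−8) = (−8)·(−4)·(−7)·(−6) = 1344 ≡ 2, so v_5 = 2^{−1} = 6 (mod 11).
  v = [5, 4, 1, 6, 6].
Step 2: syndromes of r = [5, 6, 8, 8, 7] (all sums mod 11).
  S_0 = Σ v_i r_i = 5·5 + 4·6 + 1·8 + 6·8 + 6·7 = 147 ≡ 4.
  S_1 = Σ v_i α_i r_i = 5·10·5 + 4·6·6 + 1·9·8 + 6·8·8 + 6·2·7 = 934 ≡ 10.
  α_i^2 mod 11 = [1, 3, 4, 9, 4].
  S_2 = Σ v_i α_i^2 r_i = 5·1·5 + 4·3·6 + 1·4·8 + 6·9·8 + 6·4·7 = 729 ≡ 3.
  S = (4, 10, 3) ≠ 0, so r is not a codeword (an error is present).
Step 3: locate the error. For a single error e at position i, S_ℓ = v_i·e·α_i^ℓ, so α_err = S_1/S_0.
  S_0^{−1} = 4^{−1} = 3 (mod 11), so α_err = 10·3 = 30 ≡ 8 = α_4. Error position i = 4.
  Consistency check: S_2/S_1 = 3·10 = 30 ≡ 8 = α_err ✓ (single-error assumption holds).
Step 4: error magnitude e = S_0/v_4 = S_0·∏_{j≠4}(α_4 − α_j) = 4·2 = 8 ≡ 8 (mod 11).
Step 5: correct position 4: c_4 = r_4 − e = 8 − 8 ≡ 0 (mod 11). Hence c = [5, 6, 8, 0, 7].
  Check: interpolating c through the α_i gives m(x) = 2 + 8·x (degree < 2) with m(α_i) = c_i for every i, so c is indeed a codeword.


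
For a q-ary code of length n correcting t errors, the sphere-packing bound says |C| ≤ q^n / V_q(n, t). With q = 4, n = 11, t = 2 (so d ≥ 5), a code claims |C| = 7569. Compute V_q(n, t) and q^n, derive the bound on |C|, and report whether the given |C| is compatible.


V_q(n, t) = 529, q^n = 4194304, Hamming bound = 7928, |C| = 7569 ≤ bound (satisfied).

Step 1: Compute V_q(n, t) = Σ_{j=0}^2 C(n, j) (q−1)^j.
  j = 0: C(11,0)·(3)^0 = 1·1 = 1.
  j = 1: C(11,1)·(3)^1 = 11·3 = 33.
  j = 2: C(11,2)·(3)^2 = 55·9 = 495.
  V_q(n, t) = 1 + 33 + 495 = 529.
Step 2: q^n = 4^11 = 4194304.
Step 3: Hamming bound ⌊q^n / V_q(n,t)⌋ = ⌊4194304/529⌋ = 7928.
Step 4: Compare |C| = 7569 to 7928: satisfied.
The claimed |C| lies below the Hamming bound.


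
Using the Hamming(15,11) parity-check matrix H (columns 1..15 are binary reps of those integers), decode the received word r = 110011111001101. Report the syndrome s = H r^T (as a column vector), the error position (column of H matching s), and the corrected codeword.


s = (1, 0, 0, 0)^T, error position = 8, corrected codeword c = 110011101001101

Compute s = H r^T mod 2 one row at a time:
  s_1 = 1 + 1 + 0 + 0 + 1 + 1 + 0 + 1 = 5 ≡ 1 (mod 2).
  s_2 = 0 + 1 + 1 + 1 + 1 + 1 + 0 + 1 = 6 ≡ 0 (mod 2).
  s_3 = 1 + 0 + 1 + 1 + 0 + 0 + 0 + 1 = 4 ≡ 0 (mod 2).
  s_4 = 1 + 0 + 1 + 1 + 1 + 0 + 1 + 1 = 6 ≡ 0 (mod 2).
s = (1, 0, 0, 0)^T — this equals column 8 of H (binary 1000), so error is at position 8.
Correct: flip bit 8 of r = 110011111001101 to get c = 110011101001101.


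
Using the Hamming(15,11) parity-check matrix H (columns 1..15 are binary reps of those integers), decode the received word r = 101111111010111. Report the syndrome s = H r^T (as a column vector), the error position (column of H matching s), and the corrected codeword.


s = (0, 1, 0, 0)^T, error position = 4, corrected codeword c = 101011111010111

Compute s = H r^T mod 2 one row at a time:
  s_1 = 1 + 1 + 0 + 1 + 0 + 1 + 1 + 1 = 6 ≡ 0 (mod 2).
  s_2 = 1 + 1 + 1 + 1 + 0 + 1 + 1 + 1 = 7 ≡ 1 (mod 2).
  s_3 = 0 + 1 + 1 + 1 + 0 + 1 + 1 + 1 = 6 ≡ 0 (mod 2).
  s_4 = 1 + 1 + 1 + 1 + 1 + 1 + 1 + 1 = 8 ≡ 0 (mod 2).
s = (0, 1, 0, 0)^T — this equals column 4 of H (binary 0100), so error is at position 4.
Correct: flip bit 4 of r = 101111111010111 to get c = 101011111010111.


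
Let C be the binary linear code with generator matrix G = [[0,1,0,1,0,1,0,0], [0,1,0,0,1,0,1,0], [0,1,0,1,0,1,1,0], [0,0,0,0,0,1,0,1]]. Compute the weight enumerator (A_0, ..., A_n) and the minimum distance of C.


Weight distribution: A_0 = 1, A_1 = 1, A_2 = 2, A_3 = 6, A_4 = 5, A_5 = 1. Minimum distance d = 1.

Enumerate all 2^4 = 16 messages m ∈ F_2^4.
For each, compute codeword c = mG in F_2^8, then tally its weight.
  m = 0000 → c = 00000000, weight = 0.
  m = 1000 → c = 01010100, weight = 3.
  m = 0100 → c = 01001010, weight = 3.
  m = 1100 → c = 00011110, weight = 4.
  m = 0010 → c = 01010110, weight = 4.
  m = 1010 → c = 00000010, weight = 1.
  m = 0110 → c = 00011100, weight = 3.
  m = 1110 → c = 01001000, weight = 2.
  m = 0001 → c = 00000101, weight = 2.
  m = 1001 → c = 01010001, weight = 3.
  m = 0101 → c = 01001111, weight = 5.
  m = 1101 → c = 00011011, weight = 4.
  m = 0011 → c = 01010011, weight = 4.
  m = 1011 → c = 00000111, weight = 3.
  m = 0111 → c = 00011001, weight = 3.
  m = 1111 → c = 01001101, weight = 4.
Tally weights:
  weight 0: 1 codewords.
  weight 1: 1 codewords.
  weight 2: 2 codewords.
  weight 3: 6 codewords.
  weight 4: 5 codewords.
  weight 5: 1 codewords.
Minimum distance d = smallest w > 0 with A_w > 0 = 1.
Sanity: Σ A_w = 16 = 2^4 = 16 ✓.


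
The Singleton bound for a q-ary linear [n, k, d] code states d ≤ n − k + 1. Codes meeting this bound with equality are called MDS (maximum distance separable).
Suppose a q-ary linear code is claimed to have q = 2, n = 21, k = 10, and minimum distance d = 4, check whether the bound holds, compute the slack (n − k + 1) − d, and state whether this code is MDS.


Singleton RHS = n − k + 1 = 12, slack = 8, bound satisfied, not MDS.

Singleton bound: d ≤ n − k + 1.
Here n = 21, k = 10, so n − k + 1 = 12.
Given d = 4, check d ≤ 12: YES.
Slack = (n − k + 1) − d = 8.
The code is NOT MDS (slack = 8 > 0).
Description: the claimed parameters are [21, 10, 4]_2; such a code would be non-MDS.


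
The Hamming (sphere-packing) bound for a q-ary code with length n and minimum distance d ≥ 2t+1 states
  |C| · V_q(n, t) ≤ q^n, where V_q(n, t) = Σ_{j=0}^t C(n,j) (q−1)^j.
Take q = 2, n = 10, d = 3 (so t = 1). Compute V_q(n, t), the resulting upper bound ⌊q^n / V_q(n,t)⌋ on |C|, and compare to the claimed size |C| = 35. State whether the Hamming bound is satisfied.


V_q(n, t) = 11, q^n = 1024, Hamming bound = 93, |C| = 35 ≤ bound (satisfied).

Step 1: Compute V_q(n, t) = Σ_{j=0}^1 C(n, j) (q−1)^j.
  j = 0: C(10,0)·(1)^0 = 1·1 = 1.
  j = 1: C(10,1)·(1)^1 = 10·1 = 10.
  V_q(n, t) = 1 + 10 = 11.
Step 2: q^n = 2^10 = 1024.
Step 3: Hamming bound ⌊q^n / V_q(n,t)⌋ = ⌊1024/11⌋ = 93.
Step 4: Compare |C| = 35 to 93: satisfied.
The claimed |C| lies below the Hamming bound.


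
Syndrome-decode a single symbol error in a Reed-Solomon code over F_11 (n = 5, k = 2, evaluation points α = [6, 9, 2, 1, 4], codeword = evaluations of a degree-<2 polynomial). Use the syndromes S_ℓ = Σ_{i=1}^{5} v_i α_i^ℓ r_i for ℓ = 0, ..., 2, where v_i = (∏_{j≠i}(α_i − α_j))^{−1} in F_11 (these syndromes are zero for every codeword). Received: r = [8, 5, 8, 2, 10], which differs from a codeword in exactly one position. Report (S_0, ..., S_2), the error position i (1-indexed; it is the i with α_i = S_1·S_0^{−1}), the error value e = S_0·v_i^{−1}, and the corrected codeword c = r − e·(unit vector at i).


S = (4, 8, 5), error at position 3, error magnitude e = 7, c = [8, 5, 1, 2, 10].

Step 1: column multipliers v_i = (∏_{j≠i}(α_i − α_j))^{−1} mod 11.
  i = 1 (α = 6): (6−9)(6−2)(6−1)(6−4) = (−3)·4·5·2 = −120 ≡ 1, so v_1 = 1^{−1} = 1 (mod 11).
  i = 2 (α = 9): (9−6)(9−2)(9−1)(9−4) = 3·7·8·5 = 840 ≡ 4, so v_2 = 4^{−1} = 3 (mod 11).
  i = 3 (α = 2): (2−6)(2−9)(2−1)(2−4) = (−4)·(−7)·1·(−2) = −56 ≡ 10, so v_3 = 10^{−1} = 10 (mod 11).
  i = 4 (α = 1): (1−6)(1−9)(1−2)(1−4) = (−5)·(−8)·(−1)·(−3) = 120 ≡ 10, so v_4 = 10^{−1} = 10 (mod 11).
  i = 5 (α = 4): (4−6)(4−9)(4−2)(4−1) = (−2)·(−5)·2·3 = 60 ≡ 5, so v_5 = 5^{−1} = 9 (mod 11).
  v = [1, 3, 10, 10, 9].
Step 2: syndromes of r = [8, 5, 8, 2, 10] (all sums mod 11).
  S_0 = Σ v_i r_i = 1·8 + 3·5 + 10·8 + 10·2 + 9·10 = 213 ≡ 4.
  S_1 = Σ v_i α_i r_i = 1·6·8 + 3·9·5 + 10·2·8 + 10·1·2 + 9·4·10 = 723 ≡ 8.
  α_i^2 mod 11 = [3, 4, 4, 1, 5].
  S_2 = Σ v_i α_i^2 r_i = 1·3·8 + 3·4·5 + 10·4·8 + 10·1·2 + 9·5·10 = 874 ≡ 5.
  S = (4, 8, 5) ≠ 0, so r is not a codeword (an error is present).
Step 3: locate the error. For a single error e at position i, S_ℓ = v_i·e·α_i^ℓ, so α_err = S_1/S_0.
  S_0^{−1} = 4^{−1} = 3 (mod 11), so α_err = 8·3 = 24 ≡ 2 = α_3. Error position i = 3.
  Consistency check: S_2/S_1 = 5·7 = 35 ≡ 2 = α_err ✓ (single-error assumption holds).
Step 4: error magnitude e = S_0/v_3 = S_0·∏_{j≠3}(α_3 − α_j) = 4·10 = 40 ≡ 7 (mod 11).
Step 5: correct position 3: c_3 = r_3 − e = 8 − 7 ≡ 1 (mod 11). Hence c = [8, 5, 1, 2, 10].
  Check: interpolating c through the α_i gives m(x) = 3 + 10·x (degree < 2) with m(α_i) = c_i for every i, so c is indeed a codeword.


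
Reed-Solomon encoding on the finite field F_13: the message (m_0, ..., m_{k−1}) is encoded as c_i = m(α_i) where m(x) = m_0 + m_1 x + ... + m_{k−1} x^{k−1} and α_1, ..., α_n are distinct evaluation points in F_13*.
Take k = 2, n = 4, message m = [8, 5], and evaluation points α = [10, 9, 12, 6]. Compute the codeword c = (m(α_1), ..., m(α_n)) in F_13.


c = [6, 1, 3, 12]

Message polynomial: m(x) = 8 + 5·x (mod 13).
For each evaluation point α_i, compute m(α_i) mod 13:
  α_1 = 10: Horner steps 5 → 6, so m(10) = 6.
  α_2 = 9: Horner steps 5 → 1, so m(9) = 1.
  α_3 = 12: Horner steps 5 → 3, so m(12) = 3.
  α_4 = 6: Horner steps 5 → 12, so m(6) = 12.
Codeword c = [6, 1, 3, 12] ∈ F_13^4.


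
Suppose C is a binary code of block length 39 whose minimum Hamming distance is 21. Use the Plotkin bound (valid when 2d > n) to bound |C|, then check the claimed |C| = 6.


Plotkin bound M ≤ 14; given |C| = 6 ≤ bound (satisfied).

Check applicability: 2d = 42, n = 39.
2d − n = 3 > 0, so Plotkin applies.
Compute d/(2d−n) = 21/3 ≈ 7.0000.
⌊d/(2d−n)⌋ = 7.
Plotkin bound: M ≤ 2·7 = 14.
Given |C| = 6, check: satisfied.
This |C| is below the Plotkin bound.


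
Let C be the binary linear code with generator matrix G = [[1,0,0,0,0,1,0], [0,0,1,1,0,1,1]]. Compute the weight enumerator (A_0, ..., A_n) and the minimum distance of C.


Weight distribution: A_0 = 1, A_2 = 1, A_4 = 2. Minimum distance d = 2.

Enumerate all 2^2 = 4 messages m ∈ F_2^2.
For each, compute codeword c = mG in F_2^7, then tally its weight.
  m = 00 → c = 0000000, weight = 0.
  m = 10 → c = 1000010, weight = 2.
  m = 01 → c = 0011011, weight = 4.
  m = 11 → c = 1011001, weight = 4.
Tally weights:
  weight 0: 1 codewords.
  weight 2: 1 codewords.
  weight 4: 2 codewords.
Minimum distance d = smallest w > 0 with A_w > 0 = 2.
Sanity: Σ A_w = 4 = 2^2 = 4 ✓.


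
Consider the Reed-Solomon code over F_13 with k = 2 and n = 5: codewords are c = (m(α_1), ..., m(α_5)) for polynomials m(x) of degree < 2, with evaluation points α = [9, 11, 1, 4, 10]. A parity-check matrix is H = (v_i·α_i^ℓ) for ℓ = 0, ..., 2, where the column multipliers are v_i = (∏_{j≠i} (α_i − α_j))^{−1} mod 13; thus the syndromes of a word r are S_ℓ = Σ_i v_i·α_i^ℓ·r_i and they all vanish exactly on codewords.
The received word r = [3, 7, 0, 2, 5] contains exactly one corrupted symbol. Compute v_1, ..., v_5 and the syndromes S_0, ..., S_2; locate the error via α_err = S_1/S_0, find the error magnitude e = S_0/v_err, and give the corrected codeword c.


S = (5, 7, 2), error at position 4, error magnitude e = 9, c = [3, 7, 0, 6, 5].

Step 1: column multipliers v_i = (∏_{j≠i}(α_i − α_j))^{−1} mod 13.
  i = 1 (α = 9): (9−11)(9−1)(9−4)(9−10) = (−2)·8·5·(−1) = 80 ≡ 2, so v_1 = 2^{−1} = 7 (mod 13).
  i = 2 (α = 11): (11−9)(11−1)(11−4)(11−10) = 2·10·7·1 = 140 ≡ 10, so v_2 = 10^{−1} = 4 (mod 13).
  i = 3 (α = 1): (1−9)(1−11)(1−4)(1−10) = (−8)·(−10)·(−3)·(−9) = 2160 ≡ 2, so v_3 = 2^{−1} = 7 (mod 13).
  i = 4 (α = 4): (4−9)(4−11)(4−1)(4−10) = (−5)·(−7)·3·(−6) = −630 ≡ 7, so v_4 = 7^{−1} = 2 (mod 13).
  i = 5 (α = 10): (10−9)(10−11)(10−1)(10−4) = 1·(−1)·9·6 = −54 ≡ 11, so v_5 = 11^{−1} = 6 (mod 13).
  v = [7, 4, 7, 2, 6].
Step 2: syndromes of r = [3, 7, 0, 2, 5] (all sums mod 13).
  S_0 = Σ v_i r_i = 7·3 + 4·7 + 7·0 + 2·2 + 6·5 = 83 ≡ 5.
  S_1 = Σ v_i α_i r_i = 7·9·3 + 4·11·7 + 7·1·0 + 2·4·2 + 6·10·5 = 813 ≡ 7.
  α_i^2 mod 13 = [3, 4, 1, 3, 9].
  S_2 = Σ v_i α_i^2 r_i = 7·3·3 + 4·4·7 + 7·1·0 + 2·3·2 + 6·9·5 = 457 ≡ 2.
  S = (5, 7, 2) ≠ 0, so r is not a codeword (an error is present).
Step 3: locate the error. For a single error e at position i, S_ℓ = v_i·e·α_i^ℓ, so α_err = S_1/S_0.
  S_0^{−1} = 5^{−1} = 8 (mod 13), so α_err = 7·8 = 56 ≡ 4 = α_4. Error position i = 4.
  Consistency check: S_2/S_1 = 2·2 = 4 ≡ 4 = α_err ✓ (single-error assumption holds).
Step 4: error magnitude e = S_0/v_4 = S_0·∏_{j≠4}(α_4 − α_j) = 5·7 = 35 ≡ 9 (mod 13).
Step 5: correct position 4: c_4 = r_4 − e = 2 − 9 ≡ 6 (mod 13). Hence c = [3, 7, 0, 6, 5].
  Check: interpolating c through the α_i gives m(x) = 11 + 2·x (degree < 2) with m(α_i) = c_i for every i, so c is indeed a codeword.


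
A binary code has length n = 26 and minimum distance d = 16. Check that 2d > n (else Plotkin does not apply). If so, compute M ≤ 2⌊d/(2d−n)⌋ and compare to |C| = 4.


Plotkin bound M ≤ 4; given |C| = 4 ≤ bound (satisfied).

Check applicability: 2d = 32, n = 26.
2d − n = 6 > 0, so Plotkin applies.
Compute d/(2d−n) = 16/6 ≈ 2.6667.
⌊d/(2d−n)⌋ = 2.
Plotkin bound: M ≤ 2·2 = 4.
Given |C| = 4, check: satisfied.
This |C| is at the Plotkin bound.


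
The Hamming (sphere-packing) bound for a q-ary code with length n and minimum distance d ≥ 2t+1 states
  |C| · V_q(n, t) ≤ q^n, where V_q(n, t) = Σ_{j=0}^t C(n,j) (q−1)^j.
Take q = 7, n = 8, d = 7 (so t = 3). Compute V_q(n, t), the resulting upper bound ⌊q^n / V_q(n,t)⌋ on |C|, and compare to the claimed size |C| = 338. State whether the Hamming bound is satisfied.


V_q(n, t) = 13153, q^n = 5764801, Hamming bound = 438, |C| = 338 ≤ bound (satisfied).

Step 1: Compute V_q(n, t) = Σ_{j=0}^3 C(n, j) (q−1)^j.
  j = 0: C(8,0)·(6)^0 = 1·1 = 1.
  j = 1: C(8,1)·(6)^1 = 8·6 = 48.
  j = 2: C(8,2)·(6)^2 = 28·36 = 1008.
  j = 3: C(8,3)·(6)^3 = 56·216 = 12096.
  V_q(n, t) = 1 + 48 + 1008 + 12096 = 13153.
Step 2: q^n = 7^8 = 5764801.
Step 3: Hamming bound ⌊q^n / V_q(n,t)⌋ = ⌊5764801/13153⌋ = 438.
Step 4: Compare |C| = 338 to 438: satisfied.
The claimed |C| lies below the Hamming bound.


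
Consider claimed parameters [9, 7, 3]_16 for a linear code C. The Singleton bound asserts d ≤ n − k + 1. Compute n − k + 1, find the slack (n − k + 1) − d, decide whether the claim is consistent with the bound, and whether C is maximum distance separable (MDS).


Singleton RHS = n − k + 1 = 3, slack = 0, bound satisfied, MDS.

Singleton bound: d ≤ n − k + 1.
Here n = 9, k = 7, so n − k + 1 = 3.
Given d = 3, check d ≤ 3: YES.
Slack = (n − k + 1) − d = 0.
The code is MDS (slack = 0).
Description: the claimed parameters are [9, 7, 3]_16; such a code would be MDS (meets Singleton bound).


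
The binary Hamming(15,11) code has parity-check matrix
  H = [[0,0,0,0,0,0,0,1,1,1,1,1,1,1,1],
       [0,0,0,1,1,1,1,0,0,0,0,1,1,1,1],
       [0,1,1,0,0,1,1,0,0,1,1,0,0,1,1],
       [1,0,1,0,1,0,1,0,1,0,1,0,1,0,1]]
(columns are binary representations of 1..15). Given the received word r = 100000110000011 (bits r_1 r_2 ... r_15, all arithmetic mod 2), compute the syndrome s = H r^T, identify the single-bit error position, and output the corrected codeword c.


s = (1, 1, 1, 1)^T, error position = 15, corrected codeword c = 100000110000010

Compute s = H r^T mod 2 one row at a time:
  s_1 = 1 + 0 + 0 + 0 + 0 + 0 + 1 + 1 = 3 ≡ 1 (mod 2).
  s_2 = 0 + 0 + 0 + 1 + 0 + 0 + 1 + 1 = 3 ≡ 1 (mod 2).
  s_3 = 0 + 0 + 0 + 1 + 0 + 0 + 1 + 1 = 3 ≡ 1 (mod 2).
  s_4 = 1 + 0 + 0 + 1 + 0 + 0 + 0 + 1 = 3 ≡ 1 (mod 2).
s = (1, 1, 1, 1)^T — this equals column 15 of H (binary 1111), so error is at position 15.
Correct: flip bit 15 of r = 100000110000011 to get c = 100000110000010.


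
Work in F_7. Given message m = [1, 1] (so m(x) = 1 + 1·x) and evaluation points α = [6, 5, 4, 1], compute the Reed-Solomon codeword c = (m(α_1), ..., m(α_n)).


c = [0, 6, 5, 2]

Message polynomial: m(x) = 1 + 1·x (mod 7).
For each evaluation point α_i, compute m(α_i) mod 7:
  α_1 = 6: Horner steps 1 → 0, so m(6) = 0.
  α_2 = 5: Horner steps 1 → 6, so m(5) = 6.
  α_3 = 4: Horner steps 1 → 5, so m(4) = 5.
  α_4 = 1: Horner steps 1 → 2, so m(1) = 2.
Codeword c = [0, 6, 5, 2] ∈ F_7^4.


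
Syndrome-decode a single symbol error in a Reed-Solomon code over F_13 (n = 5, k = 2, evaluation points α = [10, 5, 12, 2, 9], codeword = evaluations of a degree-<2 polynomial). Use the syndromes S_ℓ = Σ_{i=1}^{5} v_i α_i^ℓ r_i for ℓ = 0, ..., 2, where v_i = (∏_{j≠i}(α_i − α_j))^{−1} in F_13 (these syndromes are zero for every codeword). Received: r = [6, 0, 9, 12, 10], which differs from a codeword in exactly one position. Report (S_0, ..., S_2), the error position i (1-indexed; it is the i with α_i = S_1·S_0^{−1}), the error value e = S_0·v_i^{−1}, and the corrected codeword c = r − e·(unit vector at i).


S = (6, 7, 6), error at position 3, error magnitude e = 11, c = [6, 0, 11, 12, 10].

Step 1: column multipliers v_i = (∏_{j≠i}(α_i − α_j))^{−1} mod 13.
  i = 1 (α = 10): (10−5)(10−12)(10−2)(10−9) = 5·(−2)·8·1 = −80 ≡ 11, so v_1 = 11^{−1} = 6 (mod 13).
  i = 2 (α = 5): (5−10)(5−12)(5−2)(5−9) = (−5)·(−7)·3·(−4) = −420 ≡ 9, so v_2 = 9^{−1} = 3 (mod 13).
  i = 3 (α = 12): (12−10)(12−5)(12−2)(12−9) = 2·7·10·3 = 420 ≡ 4, so v_3 = 4^{−1} = 10 (mod 13).
  i = 4 (α = 2): (2−10)(2−5)(2−12)(2−9) = (−8)·(−3)·(−10)·(−7) = 1680 ≡ 3, so v_4 = 3^{−1} = 9 (mod 13).
  i = 5 (α = 9): (9−10)(9−5)(9−12)(9−2) = (−1)·4·(−3)·7 = 84 ≡ 6, so v_5 = 6^{−1} = 11 (mod 13).
  v = [6, 3, 10, 9, 11].
Step 2: syndromes of r = [6, 0, 9, 12, 10] (all sums mod 13).
  S_0 = Σ v_i r_i = 6·6 + 3·0 + 10·9 + 9·12 + 11·10 = 344 ≡ 6.
  S_1 = Σ v_i α_i r_i = 6·10·6 + 3·5·0 + 10·12·9 + 9·2·12 + 11·9·10 = 2646 ≡ 7.
  α_i^2 mod 13 = [9, 12, 1, 4, 3].
  S_2 = Σ v_i α_i^2 r_i = 6·9·6 + 3·12·0 + 10·1·9 + 9·4·12 + 11·3·10 = 1176 ≡ 6.
  S = (6, 7, 6) ≠ 0, so r is not a codeword (an error is present).
Step 3: locate the error. For a single error e at position i, S_ℓ = v_i·e·α_i^ℓ, so α_err = S_1/S_0.
  S_0^{−1} = 6^{−1} = 11 (mod 13), so α_err = 7·11 = 77 ≡ 12 = α_3. Error position i = 3.
  Consistency check: S_2/S_1 = 6·2 = 12 ≡ 12 = α_err ✓ (single-error assumption holds).
Step 4: error magnitude e = S_0/v_3 = S_0·∏_{j≠3}(α_3 − α_j) = 6·4 = 24 ≡ 11 (mod 13).
Step 5: correct position 3: c_3 = r_3 − e = 9 − 11 ≡ 11 (mod 13). Hence c = [6, 0, 11, 12, 10].
  Check: interpolating c through the α_i gives m(x) = 7 + 9·x (degree < 2) with m(α_i) = c_i for every i, so c is indeed a codeword.


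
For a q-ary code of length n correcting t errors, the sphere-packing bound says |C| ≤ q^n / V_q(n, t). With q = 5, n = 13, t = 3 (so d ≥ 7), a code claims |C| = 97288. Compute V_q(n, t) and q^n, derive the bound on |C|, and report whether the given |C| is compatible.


V_q(n, t) = 19605, q^n = 1220703125, Hamming bound = 62264, |C| = 97288 > bound (violated).

Step 1: Compute V_q(n, t) = Σ_{j=0}^3 C(n, j) (q−1)^j.
  j = 0: C(13,0)·(4)^0 = 1·1 = 1.
  j = 1: C(13,1)·(4)^1 = 13·4 = 52.
  j = 2: C(13,2)·(4)^2 = 78·16 = 1248.
  j = 3: C(13,3)·(4)^3 = 286·64 = 18304.
  V_q(n, t) = 1 + 52 + 1248 + 18304 = 19605.
Step 2: q^n = 5^13 = 1220703125.
Step 3: Hamming bound ⌊q^n / V_q(n,t)⌋ = ⌊1220703125/19605⌋ = 62264.
Step 4: Compare |C| = 97288 to 62264: violated.
The claimed |C| lies above the Hamming bound, so no 5-ary code of length 13 with d ≥ 7 can have 97288 codewords.


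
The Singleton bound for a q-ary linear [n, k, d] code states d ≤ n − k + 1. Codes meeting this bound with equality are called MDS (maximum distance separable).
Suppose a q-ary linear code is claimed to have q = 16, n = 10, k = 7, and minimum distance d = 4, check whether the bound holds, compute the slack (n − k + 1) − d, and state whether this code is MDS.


Singleton RHS = n − k + 1 = 4, slack = 0, bound satisfied, MDS.

Singleton bound: d ≤ n − k + 1.
Here n = 10, k = 7, so n − k + 1 = 4.
Given d = 4, check d ≤ 4: YES.
Slack = (n − k + 1) − d = 0.
The code is MDS (slack = 0).
Description: the claimed parameters are [10, 7, 4]_16; such a code would be MDS (meets Singleton bound).


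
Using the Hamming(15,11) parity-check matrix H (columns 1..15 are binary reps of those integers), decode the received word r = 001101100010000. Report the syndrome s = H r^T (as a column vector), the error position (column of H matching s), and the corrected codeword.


s = (1, 1, 0, 1)^T, error position = 13, corrected codeword c = 001101100010100

Compute s = H r^T mod 2 one row at a time:
  s_1 = 0 + 0 + 0 + 1 + 0 + 0 + 0 + 0 = 1 ≡ 1 (mod 2).
  s_2 = 1 + 0 + 1 + 1 + 0 + 0 + 0 + 0 = 3 ≡ 1 (mod 2).
  s_3 = 0 + 1 + 1 + 1 + 0 + 1 + 0 + 0 = 4 ≡ 0 (mod 2).
  s_4 = 0 + 1 + 0 + 1 + 0 + 1 + 0 + 0 = 3 ≡ 1 (mod 2).
s = (1, 1, 0, 1)^T — this equals column 13 of H (binary 1101), so error is at position 13.
Correct: flip bit 13 of r = 001101100010000 to get c = 001101100010100.


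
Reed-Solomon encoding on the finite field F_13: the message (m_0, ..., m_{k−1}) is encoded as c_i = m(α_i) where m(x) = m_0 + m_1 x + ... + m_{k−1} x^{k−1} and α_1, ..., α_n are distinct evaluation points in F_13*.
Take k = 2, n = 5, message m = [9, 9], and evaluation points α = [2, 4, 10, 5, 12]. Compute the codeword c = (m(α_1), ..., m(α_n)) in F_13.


c = [1, 6, 8, 2, 0]

Message polynomial: m(x) = 9 + 9·x (mod 13).
For each evaluation point α_i, compute m(α_i) mod 13:
  α_1 = 2: Horner steps 9 → 1, so m(2) = 1.
  α_2 = 4: Horner steps 9 → 6, so m(4) = 6.
  α_3 = 10: Horner steps 9 → 8, so m(10) = 8.
  α_4 = 5: Horner steps 9 → 2, so m(5) = 2.
  α_5 = 12: Horner steps 9 → 0, so m(12) = 0.
Codeword c = [1, 6, 8, 2, 0] ∈ F_13^5.


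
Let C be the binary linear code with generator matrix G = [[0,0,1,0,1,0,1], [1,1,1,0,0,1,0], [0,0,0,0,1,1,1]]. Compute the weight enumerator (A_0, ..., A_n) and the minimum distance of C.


Weight distribution: A_0 = 1, A_2 = 2, A_3 = 2, A_4 = 1, A_5 = 2. Minimum distance d = 2.

Enumerate all 2^3 = 8 messages m ∈ F_2^3.
For each, compute codeword c = mG in F_2^7, then tally its weight.
  m = 000 → c = 0000000, weight = 0.
  m = 100 → c = 0010101, weight = 3.
  m = 010 → c = 1110010, weight = 4.
  m = 110 → c = 1100111, weight = 5.
  m = 001 → c = 0000111, weight = 3.
  m = 101 → c = 0010010, weight = 2.
  m = 011 → c = 1110101, weight = 5.
  m = 111 → c = 1100000, weight = 2.
Tally weights:
  weight 0: 1 codewords.
  weight 2: 2 codewords.
  weight 3: 2 codewords.
  weight 4: 1 codewords.
  weight 5: 2 codewords.
Minimum distance d = smallest w > 0 with A_w > 0 = 2.
Sanity: Σ A_w = 8 = 2^3 = 8 ✓.


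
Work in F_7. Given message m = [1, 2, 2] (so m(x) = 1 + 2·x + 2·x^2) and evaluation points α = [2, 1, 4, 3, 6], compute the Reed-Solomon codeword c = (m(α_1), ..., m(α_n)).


c = [6, 5, 6, 4, 1]

Message polynomial: m(x) = 1 + 2·x + 2·x^2 (mod 7).
For each evaluation point α_i, compute m(α_i) mod 7:
  α_1 = 2: Horner steps 2 → 6 → 6, so m(2) = 6.
  α_2 = 1: Horner steps 2 → 4 → 5, so m(1) = 5.
  α_3 = 4: Horner steps 2 → 3 → 6, so m(4) = 6.
  α_4 = 3: Horner steps 2 → 1 → 4, so m(3) = 4.
  α_5 = 6: Horner steps 2 → 0 → 1, so m(6) = 1.
Codeword c = [6, 5, 6, 4, 1] ∈ F_7^5.


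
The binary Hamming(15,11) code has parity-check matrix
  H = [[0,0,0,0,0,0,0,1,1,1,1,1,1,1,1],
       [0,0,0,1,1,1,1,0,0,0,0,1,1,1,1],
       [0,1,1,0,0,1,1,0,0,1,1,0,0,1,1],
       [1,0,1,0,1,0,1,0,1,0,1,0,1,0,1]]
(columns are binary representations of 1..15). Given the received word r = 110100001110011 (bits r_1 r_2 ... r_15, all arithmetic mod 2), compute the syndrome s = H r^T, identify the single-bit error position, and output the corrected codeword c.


s = (1, 1, 1, 0)^T, error position = 14, corrected codeword c = 110100001110001

Compute s = H r^T mod 2 one row at a time:
  s_1 = 0 + 1 + 1 + 1 + 0 + 0 + 1 + 1 = 5 ≡ 1 (mod 2).
  s_2 = 1 + 0 + 0 + 0 + 0 + 0 + 1 + 1 = 3 ≡ 1 (mod 2).
  s_3 = 1 + 0 + 0 + 0 + 1 + 1 + 1 + 1 = 5 ≡ 1 (mod 2).
  s_4 = 1 + 0 + 0 + 0 + 1 + 1 + 0 + 1 = 4 ≡ 0 (mod 2).
s = (1, 1, 1, 0)^T — this equals column 14 of H (binary 1110), so error is at position 14.
Correct: flip bit 14 of r = 110100001110011 to get c = 110100001110001.


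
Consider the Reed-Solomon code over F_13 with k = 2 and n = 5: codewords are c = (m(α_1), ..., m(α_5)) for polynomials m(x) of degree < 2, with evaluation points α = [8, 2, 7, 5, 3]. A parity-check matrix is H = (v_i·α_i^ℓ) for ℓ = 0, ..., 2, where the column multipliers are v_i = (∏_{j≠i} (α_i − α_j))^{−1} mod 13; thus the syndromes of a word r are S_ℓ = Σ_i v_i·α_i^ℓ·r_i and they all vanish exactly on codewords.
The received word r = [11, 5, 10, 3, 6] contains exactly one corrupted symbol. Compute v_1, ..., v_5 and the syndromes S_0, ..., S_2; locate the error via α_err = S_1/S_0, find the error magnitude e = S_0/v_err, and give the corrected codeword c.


S = (6, 4, 7), error at position 4, error magnitude e = 8, c = [11, 5, 10, 8, 6].

Step 1: column multipliers v_i = (∏_{j≠i}(α_i − α_j))^{−1} mod 13.
  i = 1 (α = 8): (8−2)(8−7)(8−5)(8−3) = 6·1·3·5 = 90 ≡ 12, so v_1 = 12^{−1} = 12 (mod 13).
  i = 2 (α = 2): (2−8)(2−7)(2−5)(2−3) = (−6)·(−5)·(−3)·(−1) = 90 ≡ 12, so v_2 = 12^{−1} = 12 (mod 13).
  i = 3 (α = 7): (7−8)(7−2)(7−5)(7−3) = (−1)·5·2·4 = −40 ≡ 12, so v_3 = 12^{−1} = 12 (mod 13).
  i = 4 (α = 5): (5−8)(5−2)(5−7)(5−3) = (−3)·3·(−2)·2 = 36 ≡ 10, so v_4 = 10^{−1} = 4 (mod 13).
  i = 5 (α = 3): (3−8)(3−2)(3−7)(3−5) = (−5)·1·(−4)·(−2) = −40 ≡ 12, so v_5 = 12^{−1} = 12 (mod 13).
  v = [12, 12, 12, 4, 12].
Step 2: syndromes of r = [11, 5, 10, 3, 6] (all sums mod 13).
  S_0 = Σ v_i r_i = 12·11 + 12·5 + 12·10 + 4·3 + 12·6 = 396 ≡ 6.
  S_1 = Σ v_i α_i r_i = 12·8·11 + 12·2·5 + 12·7·10 + 4·5·3 + 12·3·6 = 2292 ≡ 4.
  α_i^2 mod 13 = [12, 4, 10, 12, 9].
  S_2 = Σ v_i α_i^2 r_i = 12·12·11 + 12·4·5 + 12·10·10 + 4·12·3 + 12·9·6 = 3816 ≡ 7.
  S = (6, 4, 7) ≠ 0, so r is not a codeword (an error is present).
Step 3: locate the error. For a single error e at position i, S_ℓ = v_i·e·α_i^ℓ, so α_err = S_1/S_0.
  S_0^{−1} = 6^{−1} = 11 (mod 13), so α_err = 4·11 = 44 ≡ 5 = α_4. Error position i = 4.
  Consistency check: S_2/S_1 = 7·10 = 70 ≡ 5 = α_err ✓ (single-error assumption holds).
Step 4: error magnitude e = S_0/v_4 = S_0·∏_{j≠4}(α_4 − α_j) = 6·10 = 60 ≡ 8 (mod 13).
Step 5: correct position 4: c_4 = r_4 − e = 3 − 8 ≡ 8 (mod 13). Hence c = [11, 5, 10, 8, 6].
  Check: interpolating c through the α_i gives m(x) = 3 + 1·x (degree < 2) with m(α_i) = c_i for every i, so c is indeed a codeword.


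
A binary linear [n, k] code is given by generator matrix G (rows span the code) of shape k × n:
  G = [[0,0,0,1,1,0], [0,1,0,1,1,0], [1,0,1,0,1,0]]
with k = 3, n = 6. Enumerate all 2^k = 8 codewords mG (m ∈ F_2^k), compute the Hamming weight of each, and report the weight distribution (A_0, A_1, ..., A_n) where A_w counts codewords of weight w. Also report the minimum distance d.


Weight distribution: A_0 = 1, A_1 = 1, A_2 = 1, A_3 = 3, A_4 = 2. Minimum distance d = 1.

Enumerate all 2^3 = 8 messages m ∈ F_2^3.
For each, compute codeword c = mG in F_2^6, then tally its weight.
  m = 000 → c = 000000, weight = 0.
  m = 100 → c = 000110, weight = 2.
  m = 010 → c = 010110, weight = 3.
  m = 110 → c = 010000, weight = 1.
  m = 001 → c = 101010, weight = 3.
  m = 101 → c = 101100, weight = 3.
  m = 011 → c = 111100, weight = 4.
  m = 111 → c = 111010, weight = 4.
Tally weights:
  weight 0: 1 codewords.
  weight 1: 1 codewords.
  weight 2: 1 codewords.
  weight 3: 3 codewords.
  weight 4: 2 codewords.
Minimum distance d = smallest w > 0 with A_w > 0 = 1.
Sanity: Σ A_w = 8 = 2^3 = 8 ✓.
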